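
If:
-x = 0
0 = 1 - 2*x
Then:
No Solution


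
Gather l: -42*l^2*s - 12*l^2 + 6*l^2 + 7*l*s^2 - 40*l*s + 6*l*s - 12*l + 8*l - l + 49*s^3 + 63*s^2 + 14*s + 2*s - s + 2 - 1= l^2*(-42*s - 6) + l*(7*s^2 - 34*s - 5) + 49*s^3 + 63*s^2 + 15*s + 1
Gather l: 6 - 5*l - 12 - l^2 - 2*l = -l^2 - 7*l - 6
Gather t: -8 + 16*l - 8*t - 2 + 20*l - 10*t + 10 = 36*l - 18*t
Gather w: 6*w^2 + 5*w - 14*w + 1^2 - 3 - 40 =6*w^2 - 9*w - 42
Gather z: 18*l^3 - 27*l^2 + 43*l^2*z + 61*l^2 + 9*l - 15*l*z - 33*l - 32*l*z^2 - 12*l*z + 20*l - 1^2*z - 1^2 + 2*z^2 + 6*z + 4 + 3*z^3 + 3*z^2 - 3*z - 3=18*l^3 + 34*l^2 - 4*l + 3*z^3 + z^2*(5 - 32*l) + z*(43*l^2 - 27*l + 2)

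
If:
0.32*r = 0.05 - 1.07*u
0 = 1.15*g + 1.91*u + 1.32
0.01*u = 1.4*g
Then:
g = -0.00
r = 2.46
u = -0.69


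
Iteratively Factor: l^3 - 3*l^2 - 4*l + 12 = (l - 3)*(l^2 - 4) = (l - 3)*(l - 2)*(l + 2)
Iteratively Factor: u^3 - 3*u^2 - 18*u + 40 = (u + 4)*(u^2 - 7*u + 10) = (u - 5)*(u + 4)*(u - 2)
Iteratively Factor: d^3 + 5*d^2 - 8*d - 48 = (d - 3)*(d^2 + 8*d + 16) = (d - 3)*(d + 4)*(d + 4)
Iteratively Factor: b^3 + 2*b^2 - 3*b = (b)*(b^2 + 2*b - 3) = b*(b + 3)*(b - 1)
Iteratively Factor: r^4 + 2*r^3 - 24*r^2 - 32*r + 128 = (r + 4)*(r^3 - 2*r^2 - 16*r + 32) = (r - 4)*(r + 4)*(r^2 + 2*r - 8) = (r - 4)*(r + 4)^2*(r - 2)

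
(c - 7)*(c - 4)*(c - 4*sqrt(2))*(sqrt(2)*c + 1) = sqrt(2)*c^4 - 11*sqrt(2)*c^3 - 7*c^3 + 24*sqrt(2)*c^2 + 77*c^2 - 196*c + 44*sqrt(2)*c - 112*sqrt(2)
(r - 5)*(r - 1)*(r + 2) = r^3 - 4*r^2 - 7*r + 10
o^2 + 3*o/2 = o*(o + 3/2)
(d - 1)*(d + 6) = d^2 + 5*d - 6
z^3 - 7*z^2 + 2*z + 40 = (z - 5)*(z - 4)*(z + 2)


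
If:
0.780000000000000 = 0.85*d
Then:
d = 0.92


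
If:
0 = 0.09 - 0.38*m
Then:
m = 0.24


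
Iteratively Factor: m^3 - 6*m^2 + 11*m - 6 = (m - 1)*(m^2 - 5*m + 6) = (m - 2)*(m - 1)*(m - 3)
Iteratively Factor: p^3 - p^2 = (p)*(p^2 - p) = p^2*(p - 1)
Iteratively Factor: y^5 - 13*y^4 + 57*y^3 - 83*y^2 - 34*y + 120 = (y - 3)*(y^4 - 10*y^3 + 27*y^2 - 2*y - 40) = (y - 5)*(y - 3)*(y^3 - 5*y^2 + 2*y + 8) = (y - 5)*(y - 4)*(y - 3)*(y^2 - y - 2) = (y - 5)*(y - 4)*(y - 3)*(y + 1)*(y - 2)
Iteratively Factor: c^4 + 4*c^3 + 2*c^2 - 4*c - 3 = (c + 1)*(c^3 + 3*c^2 - c - 3) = (c + 1)*(c + 3)*(c^2 - 1) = (c - 1)*(c + 1)*(c + 3)*(c + 1)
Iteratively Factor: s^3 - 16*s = (s)*(s^2 - 16) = s*(s - 4)*(s + 4)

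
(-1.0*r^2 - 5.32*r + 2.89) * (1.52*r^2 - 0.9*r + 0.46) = -1.52*r^4 - 7.1864*r^3 + 8.7208*r^2 - 5.0482*r + 1.3294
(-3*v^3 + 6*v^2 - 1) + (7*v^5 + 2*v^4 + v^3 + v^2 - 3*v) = 7*v^5 + 2*v^4 - 2*v^3 + 7*v^2 - 3*v - 1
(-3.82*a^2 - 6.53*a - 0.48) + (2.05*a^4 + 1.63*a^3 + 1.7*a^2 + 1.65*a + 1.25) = 2.05*a^4 + 1.63*a^3 - 2.12*a^2 - 4.88*a + 0.77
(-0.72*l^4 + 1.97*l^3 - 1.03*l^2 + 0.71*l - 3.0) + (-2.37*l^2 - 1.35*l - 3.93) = -0.72*l^4 + 1.97*l^3 - 3.4*l^2 - 0.64*l - 6.93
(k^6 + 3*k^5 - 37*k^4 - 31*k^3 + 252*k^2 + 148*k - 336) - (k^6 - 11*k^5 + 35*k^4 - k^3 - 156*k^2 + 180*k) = 14*k^5 - 72*k^4 - 30*k^3 + 408*k^2 - 32*k - 336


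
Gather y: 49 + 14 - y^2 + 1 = 64 - y^2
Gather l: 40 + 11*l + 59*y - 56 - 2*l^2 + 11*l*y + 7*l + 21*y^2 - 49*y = -2*l^2 + l*(11*y + 18) + 21*y^2 + 10*y - 16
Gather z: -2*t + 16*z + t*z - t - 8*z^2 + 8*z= -3*t - 8*z^2 + z*(t + 24)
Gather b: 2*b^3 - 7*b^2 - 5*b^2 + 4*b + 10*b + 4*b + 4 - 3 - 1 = 2*b^3 - 12*b^2 + 18*b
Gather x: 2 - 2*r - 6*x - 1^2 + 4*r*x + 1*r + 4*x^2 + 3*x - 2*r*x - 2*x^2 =-r + 2*x^2 + x*(2*r - 3) + 1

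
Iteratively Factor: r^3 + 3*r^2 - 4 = (r - 1)*(r^2 + 4*r + 4) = (r - 1)*(r + 2)*(r + 2)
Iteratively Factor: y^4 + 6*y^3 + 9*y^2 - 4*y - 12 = (y + 2)*(y^3 + 4*y^2 + y - 6) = (y - 1)*(y + 2)*(y^2 + 5*y + 6) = (y - 1)*(y + 2)^2*(y + 3)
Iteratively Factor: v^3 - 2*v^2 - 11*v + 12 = (v - 4)*(v^2 + 2*v - 3) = (v - 4)*(v + 3)*(v - 1)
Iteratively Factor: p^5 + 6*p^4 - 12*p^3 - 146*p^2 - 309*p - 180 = (p + 1)*(p^4 + 5*p^3 - 17*p^2 - 129*p - 180) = (p + 1)*(p + 3)*(p^3 + 2*p^2 - 23*p - 60) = (p + 1)*(p + 3)^2*(p^2 - p - 20) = (p - 5)*(p + 1)*(p + 3)^2*(p + 4)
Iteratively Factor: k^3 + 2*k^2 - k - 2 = (k + 1)*(k^2 + k - 2) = (k - 1)*(k + 1)*(k + 2)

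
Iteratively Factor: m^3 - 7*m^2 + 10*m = (m)*(m^2 - 7*m + 10) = m*(m - 2)*(m - 5)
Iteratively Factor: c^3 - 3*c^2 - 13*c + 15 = (c + 3)*(c^2 - 6*c + 5) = (c - 5)*(c + 3)*(c - 1)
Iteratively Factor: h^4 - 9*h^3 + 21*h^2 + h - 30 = (h - 3)*(h^3 - 6*h^2 + 3*h + 10) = (h - 3)*(h + 1)*(h^2 - 7*h + 10) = (h - 3)*(h - 2)*(h + 1)*(h - 5)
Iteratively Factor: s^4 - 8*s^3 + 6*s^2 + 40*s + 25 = (s + 1)*(s^3 - 9*s^2 + 15*s + 25) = (s + 1)^2*(s^2 - 10*s + 25) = (s - 5)*(s + 1)^2*(s - 5)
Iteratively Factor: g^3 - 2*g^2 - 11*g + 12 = (g + 3)*(g^2 - 5*g + 4) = (g - 4)*(g + 3)*(g - 1)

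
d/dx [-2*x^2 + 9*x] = 9 - 4*x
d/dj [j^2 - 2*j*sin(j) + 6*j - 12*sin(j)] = -2*j*cos(j) + 2*j - 2*sin(j) - 12*cos(j) + 6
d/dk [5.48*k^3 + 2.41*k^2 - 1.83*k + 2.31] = 16.44*k^2 + 4.82*k - 1.83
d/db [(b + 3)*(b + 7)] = 2*b + 10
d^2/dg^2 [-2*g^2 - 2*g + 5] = -4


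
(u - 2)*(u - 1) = u^2 - 3*u + 2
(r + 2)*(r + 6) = r^2 + 8*r + 12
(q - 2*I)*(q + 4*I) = q^2 + 2*I*q + 8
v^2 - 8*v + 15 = (v - 5)*(v - 3)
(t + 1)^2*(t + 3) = t^3 + 5*t^2 + 7*t + 3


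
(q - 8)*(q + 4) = q^2 - 4*q - 32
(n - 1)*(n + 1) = n^2 - 1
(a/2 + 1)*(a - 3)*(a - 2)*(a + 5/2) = a^4/2 - a^3/4 - 23*a^2/4 + a + 15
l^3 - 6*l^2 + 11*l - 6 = (l - 3)*(l - 2)*(l - 1)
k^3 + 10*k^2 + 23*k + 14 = (k + 1)*(k + 2)*(k + 7)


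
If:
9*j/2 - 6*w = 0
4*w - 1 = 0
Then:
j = 1/3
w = 1/4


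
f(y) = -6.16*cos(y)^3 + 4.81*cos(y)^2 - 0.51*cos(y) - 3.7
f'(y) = 18.48*sin(y)*cos(y)^2 - 9.62*sin(y)*cos(y) + 0.51*sin(y)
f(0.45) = -4.76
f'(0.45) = 2.97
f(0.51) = -4.58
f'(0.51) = 3.02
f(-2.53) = 3.32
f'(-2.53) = -11.93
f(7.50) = -3.56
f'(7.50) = -0.57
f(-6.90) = -4.26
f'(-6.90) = -2.87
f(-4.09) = -0.55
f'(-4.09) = 10.07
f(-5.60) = -4.08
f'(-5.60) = 2.63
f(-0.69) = -4.06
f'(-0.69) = -2.60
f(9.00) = 5.42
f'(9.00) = 10.14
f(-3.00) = 7.50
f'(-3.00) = -3.97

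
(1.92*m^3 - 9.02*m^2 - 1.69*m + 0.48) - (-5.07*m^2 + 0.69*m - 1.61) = 1.92*m^3 - 3.95*m^2 - 2.38*m + 2.09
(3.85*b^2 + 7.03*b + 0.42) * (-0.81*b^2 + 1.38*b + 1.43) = -3.1185*b^4 - 0.3813*b^3 + 14.8667*b^2 + 10.6325*b + 0.6006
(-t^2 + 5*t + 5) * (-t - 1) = t^3 - 4*t^2 - 10*t - 5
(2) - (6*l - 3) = 5 - 6*l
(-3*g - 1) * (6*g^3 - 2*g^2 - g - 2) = -18*g^4 + 5*g^2 + 7*g + 2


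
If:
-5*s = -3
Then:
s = 3/5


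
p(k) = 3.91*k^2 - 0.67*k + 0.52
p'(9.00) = 69.71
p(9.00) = 311.20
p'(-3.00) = -24.13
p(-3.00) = 37.72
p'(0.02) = -0.51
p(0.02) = 0.51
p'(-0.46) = -4.27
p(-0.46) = 1.66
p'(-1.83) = -14.98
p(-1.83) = 14.84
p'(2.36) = 17.79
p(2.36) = 20.72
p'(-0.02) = -0.83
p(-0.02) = 0.53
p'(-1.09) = -9.19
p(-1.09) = 5.90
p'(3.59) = 27.40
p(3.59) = 48.51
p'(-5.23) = -41.57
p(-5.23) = 110.97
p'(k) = 7.82*k - 0.67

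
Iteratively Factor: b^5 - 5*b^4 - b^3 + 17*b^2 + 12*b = (b + 1)*(b^4 - 6*b^3 + 5*b^2 + 12*b) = (b + 1)^2*(b^3 - 7*b^2 + 12*b) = b*(b + 1)^2*(b^2 - 7*b + 12) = b*(b - 3)*(b + 1)^2*(b - 4)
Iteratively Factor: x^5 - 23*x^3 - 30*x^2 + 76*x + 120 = (x - 5)*(x^4 + 5*x^3 + 2*x^2 - 20*x - 24) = (x - 5)*(x + 2)*(x^3 + 3*x^2 - 4*x - 12) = (x - 5)*(x + 2)*(x + 3)*(x^2 - 4) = (x - 5)*(x + 2)^2*(x + 3)*(x - 2)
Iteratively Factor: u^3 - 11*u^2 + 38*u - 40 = (u - 4)*(u^2 - 7*u + 10) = (u - 5)*(u - 4)*(u - 2)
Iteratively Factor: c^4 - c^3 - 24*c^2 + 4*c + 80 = (c + 4)*(c^3 - 5*c^2 - 4*c + 20) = (c - 2)*(c + 4)*(c^2 - 3*c - 10) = (c - 5)*(c - 2)*(c + 4)*(c + 2)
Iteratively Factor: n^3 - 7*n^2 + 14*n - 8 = (n - 1)*(n^2 - 6*n + 8) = (n - 2)*(n - 1)*(n - 4)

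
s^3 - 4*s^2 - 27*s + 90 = (s - 6)*(s - 3)*(s + 5)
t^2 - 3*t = t*(t - 3)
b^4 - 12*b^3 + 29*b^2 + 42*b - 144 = (b - 8)*(b - 3)^2*(b + 2)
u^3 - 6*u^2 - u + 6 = (u - 6)*(u - 1)*(u + 1)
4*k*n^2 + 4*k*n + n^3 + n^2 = n*(4*k + n)*(n + 1)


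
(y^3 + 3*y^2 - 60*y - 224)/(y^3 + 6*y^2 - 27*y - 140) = (y - 8)/(y - 5)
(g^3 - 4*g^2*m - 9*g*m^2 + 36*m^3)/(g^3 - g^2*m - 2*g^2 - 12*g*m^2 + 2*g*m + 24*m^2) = (g - 3*m)/(g - 2)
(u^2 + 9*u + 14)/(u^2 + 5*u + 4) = (u^2 + 9*u + 14)/(u^2 + 5*u + 4)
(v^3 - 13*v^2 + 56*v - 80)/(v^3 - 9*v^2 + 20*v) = (v - 4)/v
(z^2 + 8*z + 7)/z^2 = 1 + 8/z + 7/z^2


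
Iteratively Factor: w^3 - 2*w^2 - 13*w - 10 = (w + 1)*(w^2 - 3*w - 10) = (w - 5)*(w + 1)*(w + 2)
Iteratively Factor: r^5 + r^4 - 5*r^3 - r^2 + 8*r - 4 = (r - 1)*(r^4 + 2*r^3 - 3*r^2 - 4*r + 4) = (r - 1)^2*(r^3 + 3*r^2 - 4) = (r - 1)^2*(r + 2)*(r^2 + r - 2) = (r - 1)^3*(r + 2)*(r + 2)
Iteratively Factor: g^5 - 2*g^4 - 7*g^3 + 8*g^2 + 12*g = (g - 3)*(g^4 + g^3 - 4*g^2 - 4*g) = (g - 3)*(g + 2)*(g^3 - g^2 - 2*g) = (g - 3)*(g - 2)*(g + 2)*(g^2 + g) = g*(g - 3)*(g - 2)*(g + 2)*(g + 1)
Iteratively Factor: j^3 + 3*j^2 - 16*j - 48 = (j - 4)*(j^2 + 7*j + 12) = (j - 4)*(j + 3)*(j + 4)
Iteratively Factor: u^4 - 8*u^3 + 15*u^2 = (u)*(u^3 - 8*u^2 + 15*u) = u*(u - 5)*(u^2 - 3*u) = u^2*(u - 5)*(u - 3)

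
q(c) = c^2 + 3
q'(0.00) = 0.00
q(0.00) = 3.00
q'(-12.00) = -24.00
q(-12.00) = 147.00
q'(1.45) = 2.90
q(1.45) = 5.10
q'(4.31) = 8.62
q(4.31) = 21.58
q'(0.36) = 0.72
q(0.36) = 3.13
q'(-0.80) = -1.60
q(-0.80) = 3.64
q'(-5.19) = -10.38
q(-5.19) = 29.94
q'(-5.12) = -10.24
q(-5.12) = 29.21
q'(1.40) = 2.80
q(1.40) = 4.96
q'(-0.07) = -0.14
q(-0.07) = 3.00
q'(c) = 2*c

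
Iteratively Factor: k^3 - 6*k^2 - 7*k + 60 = (k - 4)*(k^2 - 2*k - 15) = (k - 4)*(k + 3)*(k - 5)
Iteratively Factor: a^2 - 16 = (a + 4)*(a - 4)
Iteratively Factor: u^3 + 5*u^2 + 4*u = (u)*(u^2 + 5*u + 4) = u*(u + 1)*(u + 4)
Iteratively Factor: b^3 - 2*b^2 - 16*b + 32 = (b - 2)*(b^2 - 16) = (b - 2)*(b + 4)*(b - 4)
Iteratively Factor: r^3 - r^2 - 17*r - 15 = (r - 5)*(r^2 + 4*r + 3) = (r - 5)*(r + 1)*(r + 3)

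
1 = 1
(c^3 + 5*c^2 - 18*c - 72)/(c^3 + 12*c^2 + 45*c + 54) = (c - 4)/(c + 3)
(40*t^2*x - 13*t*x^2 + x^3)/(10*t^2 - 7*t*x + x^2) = x*(-8*t + x)/(-2*t + x)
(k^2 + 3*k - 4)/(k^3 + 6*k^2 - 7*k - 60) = (k - 1)/(k^2 + 2*k - 15)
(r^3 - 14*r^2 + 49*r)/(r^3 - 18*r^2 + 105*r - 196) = r/(r - 4)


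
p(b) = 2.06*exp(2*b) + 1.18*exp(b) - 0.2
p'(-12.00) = 0.00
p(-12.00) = -0.20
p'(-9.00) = 0.00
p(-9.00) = -0.20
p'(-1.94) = 0.25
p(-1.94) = 0.01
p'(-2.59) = 0.11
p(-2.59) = -0.10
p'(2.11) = 290.03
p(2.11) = 149.68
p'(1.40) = 72.54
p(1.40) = 38.46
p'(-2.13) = 0.20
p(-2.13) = -0.03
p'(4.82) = 63459.73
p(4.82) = 31802.81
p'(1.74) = 140.46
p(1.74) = 73.39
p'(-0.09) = 4.52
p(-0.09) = 2.60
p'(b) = 4.12*exp(2*b) + 1.18*exp(b)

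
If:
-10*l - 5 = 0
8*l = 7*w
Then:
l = -1/2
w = -4/7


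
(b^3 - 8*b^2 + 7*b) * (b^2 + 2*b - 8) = b^5 - 6*b^4 - 17*b^3 + 78*b^2 - 56*b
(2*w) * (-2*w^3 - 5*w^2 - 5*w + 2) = -4*w^4 - 10*w^3 - 10*w^2 + 4*w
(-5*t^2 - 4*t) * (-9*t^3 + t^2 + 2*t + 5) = 45*t^5 + 31*t^4 - 14*t^3 - 33*t^2 - 20*t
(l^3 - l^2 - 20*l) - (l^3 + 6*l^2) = -7*l^2 - 20*l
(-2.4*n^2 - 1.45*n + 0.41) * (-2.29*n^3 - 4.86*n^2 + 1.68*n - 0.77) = 5.496*n^5 + 14.9845*n^4 + 2.0761*n^3 - 2.5806*n^2 + 1.8053*n - 0.3157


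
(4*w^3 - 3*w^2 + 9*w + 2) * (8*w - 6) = 32*w^4 - 48*w^3 + 90*w^2 - 38*w - 12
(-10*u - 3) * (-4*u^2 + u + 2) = 40*u^3 + 2*u^2 - 23*u - 6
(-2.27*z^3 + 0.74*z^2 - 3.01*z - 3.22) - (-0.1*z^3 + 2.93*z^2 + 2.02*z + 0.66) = -2.17*z^3 - 2.19*z^2 - 5.03*z - 3.88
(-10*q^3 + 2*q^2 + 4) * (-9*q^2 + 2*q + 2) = 90*q^5 - 38*q^4 - 16*q^3 - 32*q^2 + 8*q + 8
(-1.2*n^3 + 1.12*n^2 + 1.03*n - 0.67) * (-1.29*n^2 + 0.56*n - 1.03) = 1.548*n^5 - 2.1168*n^4 + 0.5345*n^3 + 0.2875*n^2 - 1.4361*n + 0.6901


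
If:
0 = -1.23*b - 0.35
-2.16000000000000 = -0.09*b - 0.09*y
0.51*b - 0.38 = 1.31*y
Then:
No Solution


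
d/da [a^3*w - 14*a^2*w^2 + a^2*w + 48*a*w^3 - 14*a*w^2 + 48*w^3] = w*(3*a^2 - 28*a*w + 2*a + 48*w^2 - 14*w)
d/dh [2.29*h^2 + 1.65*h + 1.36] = 4.58*h + 1.65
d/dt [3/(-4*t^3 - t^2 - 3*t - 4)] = 3*(12*t^2 + 2*t + 3)/(4*t^3 + t^2 + 3*t + 4)^2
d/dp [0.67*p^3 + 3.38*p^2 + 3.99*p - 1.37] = 2.01*p^2 + 6.76*p + 3.99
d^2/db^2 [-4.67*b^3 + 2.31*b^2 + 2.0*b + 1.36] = 4.62 - 28.02*b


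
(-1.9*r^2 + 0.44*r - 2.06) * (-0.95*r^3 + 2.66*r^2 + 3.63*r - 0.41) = 1.805*r^5 - 5.472*r^4 - 3.7696*r^3 - 3.1034*r^2 - 7.6582*r + 0.8446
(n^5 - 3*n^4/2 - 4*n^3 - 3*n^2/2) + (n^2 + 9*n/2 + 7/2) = n^5 - 3*n^4/2 - 4*n^3 - n^2/2 + 9*n/2 + 7/2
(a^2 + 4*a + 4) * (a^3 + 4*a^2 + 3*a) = a^5 + 8*a^4 + 23*a^3 + 28*a^2 + 12*a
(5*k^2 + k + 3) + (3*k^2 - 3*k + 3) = 8*k^2 - 2*k + 6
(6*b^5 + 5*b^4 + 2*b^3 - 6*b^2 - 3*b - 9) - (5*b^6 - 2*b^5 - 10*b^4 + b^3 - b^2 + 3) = -5*b^6 + 8*b^5 + 15*b^4 + b^3 - 5*b^2 - 3*b - 12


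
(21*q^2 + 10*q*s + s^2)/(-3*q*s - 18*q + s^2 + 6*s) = (-21*q^2 - 10*q*s - s^2)/(3*q*s + 18*q - s^2 - 6*s)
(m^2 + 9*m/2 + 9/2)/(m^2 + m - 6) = (m + 3/2)/(m - 2)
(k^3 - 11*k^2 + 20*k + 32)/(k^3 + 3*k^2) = (k^3 - 11*k^2 + 20*k + 32)/(k^2*(k + 3))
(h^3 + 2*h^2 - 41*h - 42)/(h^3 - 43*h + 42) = (h + 1)/(h - 1)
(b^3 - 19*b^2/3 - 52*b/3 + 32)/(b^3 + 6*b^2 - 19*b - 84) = (3*b^2 - 28*b + 32)/(3*(b^2 + 3*b - 28))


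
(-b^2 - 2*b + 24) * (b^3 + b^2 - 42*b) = -b^5 - 3*b^4 + 64*b^3 + 108*b^2 - 1008*b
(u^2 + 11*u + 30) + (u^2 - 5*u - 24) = 2*u^2 + 6*u + 6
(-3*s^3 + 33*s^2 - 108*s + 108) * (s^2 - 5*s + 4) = -3*s^5 + 48*s^4 - 285*s^3 + 780*s^2 - 972*s + 432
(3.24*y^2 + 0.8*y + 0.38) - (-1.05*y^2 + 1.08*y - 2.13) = 4.29*y^2 - 0.28*y + 2.51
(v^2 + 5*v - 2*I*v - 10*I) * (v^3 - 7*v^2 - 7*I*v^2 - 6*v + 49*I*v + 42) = v^5 - 2*v^4 - 9*I*v^4 - 55*v^3 + 18*I*v^3 + 40*v^2 + 327*I*v^2 + 700*v - 24*I*v - 420*I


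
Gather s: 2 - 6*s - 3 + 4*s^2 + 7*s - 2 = 4*s^2 + s - 3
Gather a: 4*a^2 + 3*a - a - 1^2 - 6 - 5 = 4*a^2 + 2*a - 12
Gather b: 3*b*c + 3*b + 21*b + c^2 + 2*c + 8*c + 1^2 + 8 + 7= b*(3*c + 24) + c^2 + 10*c + 16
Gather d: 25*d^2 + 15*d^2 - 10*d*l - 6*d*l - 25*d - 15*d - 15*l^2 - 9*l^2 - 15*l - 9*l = 40*d^2 + d*(-16*l - 40) - 24*l^2 - 24*l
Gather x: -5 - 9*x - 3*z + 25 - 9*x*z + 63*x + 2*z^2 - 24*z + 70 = x*(54 - 9*z) + 2*z^2 - 27*z + 90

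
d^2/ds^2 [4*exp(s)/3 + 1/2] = 4*exp(s)/3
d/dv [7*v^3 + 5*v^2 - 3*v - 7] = 21*v^2 + 10*v - 3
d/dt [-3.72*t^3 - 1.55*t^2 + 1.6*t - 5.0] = -11.16*t^2 - 3.1*t + 1.6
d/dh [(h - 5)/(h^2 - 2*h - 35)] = (h^2 - 2*h - 2*(h - 5)*(h - 1) - 35)/(-h^2 + 2*h + 35)^2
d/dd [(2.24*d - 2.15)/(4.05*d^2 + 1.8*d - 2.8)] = (-9.072*d^2 + 17.415*d - 2.402)/(16.4025*d^4 + 14.58*d^3 - 19.44*d^2 - 10.08*d + 7.84)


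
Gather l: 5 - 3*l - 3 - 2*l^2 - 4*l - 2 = -2*l^2 - 7*l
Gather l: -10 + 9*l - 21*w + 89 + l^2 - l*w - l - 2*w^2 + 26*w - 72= l^2 + l*(8 - w) - 2*w^2 + 5*w + 7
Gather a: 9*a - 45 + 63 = 9*a + 18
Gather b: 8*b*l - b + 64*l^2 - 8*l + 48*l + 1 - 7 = b*(8*l - 1) + 64*l^2 + 40*l - 6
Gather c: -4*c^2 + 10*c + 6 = -4*c^2 + 10*c + 6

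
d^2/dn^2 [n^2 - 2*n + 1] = 2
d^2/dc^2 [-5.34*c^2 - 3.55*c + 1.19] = -10.6800000000000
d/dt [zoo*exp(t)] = zoo*exp(t)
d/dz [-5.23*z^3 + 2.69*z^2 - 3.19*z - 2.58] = -15.69*z^2 + 5.38*z - 3.19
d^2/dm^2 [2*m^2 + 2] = 4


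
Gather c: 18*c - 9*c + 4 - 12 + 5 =9*c - 3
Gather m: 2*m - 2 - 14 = 2*m - 16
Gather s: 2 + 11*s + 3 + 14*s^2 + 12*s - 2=14*s^2 + 23*s + 3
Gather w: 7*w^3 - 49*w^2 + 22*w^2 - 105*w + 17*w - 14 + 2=7*w^3 - 27*w^2 - 88*w - 12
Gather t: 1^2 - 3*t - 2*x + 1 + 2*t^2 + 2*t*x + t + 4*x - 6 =2*t^2 + t*(2*x - 2) + 2*x - 4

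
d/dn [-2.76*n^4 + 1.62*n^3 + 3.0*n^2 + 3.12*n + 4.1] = -11.04*n^3 + 4.86*n^2 + 6.0*n + 3.12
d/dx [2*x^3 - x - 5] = 6*x^2 - 1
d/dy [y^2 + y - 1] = 2*y + 1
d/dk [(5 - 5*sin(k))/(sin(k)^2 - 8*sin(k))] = 5*(cos(k) - 2/tan(k) + 8*cos(k)/sin(k)^2)/(sin(k) - 8)^2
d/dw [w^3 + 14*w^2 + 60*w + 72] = 3*w^2 + 28*w + 60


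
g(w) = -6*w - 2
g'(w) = -6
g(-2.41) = 12.46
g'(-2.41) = -6.00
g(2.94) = -19.64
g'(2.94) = -6.00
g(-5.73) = 32.38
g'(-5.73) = -6.00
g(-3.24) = 17.44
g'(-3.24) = -6.00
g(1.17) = -9.02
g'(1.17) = -6.00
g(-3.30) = 17.80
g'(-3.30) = -6.00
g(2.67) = -18.02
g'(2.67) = -6.00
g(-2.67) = 14.02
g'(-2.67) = -6.00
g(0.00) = -2.00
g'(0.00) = -6.00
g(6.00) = -38.00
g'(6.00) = -6.00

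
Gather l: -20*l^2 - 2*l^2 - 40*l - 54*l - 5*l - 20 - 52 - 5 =-22*l^2 - 99*l - 77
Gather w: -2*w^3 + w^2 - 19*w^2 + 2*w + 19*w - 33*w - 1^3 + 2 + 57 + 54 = -2*w^3 - 18*w^2 - 12*w + 112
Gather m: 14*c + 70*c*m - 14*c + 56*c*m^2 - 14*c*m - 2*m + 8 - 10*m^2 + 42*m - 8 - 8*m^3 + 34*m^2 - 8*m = -8*m^3 + m^2*(56*c + 24) + m*(56*c + 32)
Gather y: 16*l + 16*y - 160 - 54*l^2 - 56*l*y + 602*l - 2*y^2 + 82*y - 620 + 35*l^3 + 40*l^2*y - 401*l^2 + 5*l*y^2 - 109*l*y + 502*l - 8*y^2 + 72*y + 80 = 35*l^3 - 455*l^2 + 1120*l + y^2*(5*l - 10) + y*(40*l^2 - 165*l + 170) - 700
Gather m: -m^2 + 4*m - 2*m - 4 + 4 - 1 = -m^2 + 2*m - 1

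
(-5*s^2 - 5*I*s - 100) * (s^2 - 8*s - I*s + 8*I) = -5*s^4 + 40*s^3 - 105*s^2 + 840*s + 100*I*s - 800*I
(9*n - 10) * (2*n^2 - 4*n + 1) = 18*n^3 - 56*n^2 + 49*n - 10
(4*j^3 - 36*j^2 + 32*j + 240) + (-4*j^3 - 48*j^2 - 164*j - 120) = -84*j^2 - 132*j + 120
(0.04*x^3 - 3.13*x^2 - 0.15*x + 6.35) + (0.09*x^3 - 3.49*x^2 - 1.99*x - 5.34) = 0.13*x^3 - 6.62*x^2 - 2.14*x + 1.01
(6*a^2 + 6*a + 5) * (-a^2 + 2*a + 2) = -6*a^4 + 6*a^3 + 19*a^2 + 22*a + 10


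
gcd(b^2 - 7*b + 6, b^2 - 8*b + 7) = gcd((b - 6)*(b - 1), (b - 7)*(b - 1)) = b - 1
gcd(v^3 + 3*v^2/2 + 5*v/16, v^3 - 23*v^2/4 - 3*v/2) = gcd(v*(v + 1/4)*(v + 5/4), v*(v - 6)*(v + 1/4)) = v^2 + v/4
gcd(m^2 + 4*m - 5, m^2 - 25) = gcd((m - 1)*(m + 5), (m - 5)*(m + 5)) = m + 5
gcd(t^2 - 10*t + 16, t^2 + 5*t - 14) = t - 2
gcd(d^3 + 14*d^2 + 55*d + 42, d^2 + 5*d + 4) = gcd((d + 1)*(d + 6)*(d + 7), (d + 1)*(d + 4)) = d + 1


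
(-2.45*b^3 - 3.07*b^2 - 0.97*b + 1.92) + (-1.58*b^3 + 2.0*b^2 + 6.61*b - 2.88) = -4.03*b^3 - 1.07*b^2 + 5.64*b - 0.96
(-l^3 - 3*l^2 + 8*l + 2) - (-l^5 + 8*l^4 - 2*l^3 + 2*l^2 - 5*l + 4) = l^5 - 8*l^4 + l^3 - 5*l^2 + 13*l - 2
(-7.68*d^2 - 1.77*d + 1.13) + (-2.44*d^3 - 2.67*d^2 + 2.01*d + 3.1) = -2.44*d^3 - 10.35*d^2 + 0.24*d + 4.23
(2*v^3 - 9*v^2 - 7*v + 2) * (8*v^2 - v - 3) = 16*v^5 - 74*v^4 - 53*v^3 + 50*v^2 + 19*v - 6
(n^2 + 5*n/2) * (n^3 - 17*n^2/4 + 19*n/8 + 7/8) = n^5 - 7*n^4/4 - 33*n^3/4 + 109*n^2/16 + 35*n/16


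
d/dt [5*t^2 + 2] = 10*t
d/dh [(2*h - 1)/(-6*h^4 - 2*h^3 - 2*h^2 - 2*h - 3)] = 2*(18*h^4 - 8*h^3 - h^2 - 2*h - 4)/(36*h^8 + 24*h^7 + 28*h^6 + 32*h^5 + 48*h^4 + 20*h^3 + 16*h^2 + 12*h + 9)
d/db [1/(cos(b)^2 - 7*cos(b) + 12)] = (2*cos(b) - 7)*sin(b)/(cos(b)^2 - 7*cos(b) + 12)^2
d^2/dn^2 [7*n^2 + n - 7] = 14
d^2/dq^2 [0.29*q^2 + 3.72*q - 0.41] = 0.580000000000000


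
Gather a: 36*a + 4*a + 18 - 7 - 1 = 40*a + 10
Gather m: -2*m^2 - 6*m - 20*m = -2*m^2 - 26*m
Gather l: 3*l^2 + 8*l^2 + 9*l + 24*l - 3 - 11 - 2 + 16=11*l^2 + 33*l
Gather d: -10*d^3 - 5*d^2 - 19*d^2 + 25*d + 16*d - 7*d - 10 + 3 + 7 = -10*d^3 - 24*d^2 + 34*d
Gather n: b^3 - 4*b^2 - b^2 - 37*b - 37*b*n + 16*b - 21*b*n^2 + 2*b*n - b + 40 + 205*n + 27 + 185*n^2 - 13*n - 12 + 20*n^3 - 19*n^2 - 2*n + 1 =b^3 - 5*b^2 - 22*b + 20*n^3 + n^2*(166 - 21*b) + n*(190 - 35*b) + 56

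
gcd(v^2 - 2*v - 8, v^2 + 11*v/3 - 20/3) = 1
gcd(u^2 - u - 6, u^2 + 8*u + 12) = u + 2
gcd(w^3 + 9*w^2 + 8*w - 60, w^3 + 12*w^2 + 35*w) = w + 5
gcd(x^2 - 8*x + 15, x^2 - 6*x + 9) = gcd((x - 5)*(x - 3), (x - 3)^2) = x - 3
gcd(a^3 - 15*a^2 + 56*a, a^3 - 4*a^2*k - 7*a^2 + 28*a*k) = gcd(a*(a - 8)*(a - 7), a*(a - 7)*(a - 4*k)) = a^2 - 7*a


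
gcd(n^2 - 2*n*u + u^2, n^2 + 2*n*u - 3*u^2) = -n + u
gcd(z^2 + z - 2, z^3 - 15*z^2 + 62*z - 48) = z - 1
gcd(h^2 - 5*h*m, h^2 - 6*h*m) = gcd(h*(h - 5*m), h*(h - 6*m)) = h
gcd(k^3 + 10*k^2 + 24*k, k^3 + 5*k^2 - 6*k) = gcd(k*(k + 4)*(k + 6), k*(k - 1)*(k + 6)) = k^2 + 6*k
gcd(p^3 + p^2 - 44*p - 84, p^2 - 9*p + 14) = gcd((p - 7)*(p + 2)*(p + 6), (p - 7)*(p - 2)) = p - 7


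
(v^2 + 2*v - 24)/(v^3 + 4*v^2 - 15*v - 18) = (v - 4)/(v^2 - 2*v - 3)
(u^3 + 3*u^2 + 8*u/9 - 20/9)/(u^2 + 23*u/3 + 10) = (3*u^2 + 4*u - 4)/(3*(u + 6))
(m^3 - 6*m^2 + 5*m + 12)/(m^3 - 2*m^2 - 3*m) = (m - 4)/m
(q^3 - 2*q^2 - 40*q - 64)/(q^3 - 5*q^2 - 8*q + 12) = (q^2 - 4*q - 32)/(q^2 - 7*q + 6)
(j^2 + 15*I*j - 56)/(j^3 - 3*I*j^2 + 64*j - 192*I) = (j + 7*I)/(j^2 - 11*I*j - 24)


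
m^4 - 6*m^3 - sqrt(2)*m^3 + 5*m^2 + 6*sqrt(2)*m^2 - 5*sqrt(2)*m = m*(m - 5)*(m - 1)*(m - sqrt(2))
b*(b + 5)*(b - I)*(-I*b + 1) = -I*b^4 - 5*I*b^3 - I*b^2 - 5*I*b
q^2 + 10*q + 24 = (q + 4)*(q + 6)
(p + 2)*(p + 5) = p^2 + 7*p + 10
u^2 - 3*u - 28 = (u - 7)*(u + 4)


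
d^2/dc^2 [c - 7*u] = 0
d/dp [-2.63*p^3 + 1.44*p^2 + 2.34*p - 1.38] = -7.89*p^2 + 2.88*p + 2.34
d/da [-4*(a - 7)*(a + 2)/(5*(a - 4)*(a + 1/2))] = 24*(-a^2 - 16*a + 26)/(5*(4*a^4 - 28*a^3 + 33*a^2 + 56*a + 16))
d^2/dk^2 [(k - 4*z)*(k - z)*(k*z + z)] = 2*z*(3*k - 5*z + 1)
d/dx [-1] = 0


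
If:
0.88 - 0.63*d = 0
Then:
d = 1.40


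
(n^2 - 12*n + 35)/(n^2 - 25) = (n - 7)/(n + 5)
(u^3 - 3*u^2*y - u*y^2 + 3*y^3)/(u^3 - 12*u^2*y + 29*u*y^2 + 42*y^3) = (u^2 - 4*u*y + 3*y^2)/(u^2 - 13*u*y + 42*y^2)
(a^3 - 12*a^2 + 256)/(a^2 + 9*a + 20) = (a^2 - 16*a + 64)/(a + 5)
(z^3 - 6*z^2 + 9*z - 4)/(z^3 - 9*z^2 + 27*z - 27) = (z^3 - 6*z^2 + 9*z - 4)/(z^3 - 9*z^2 + 27*z - 27)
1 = 1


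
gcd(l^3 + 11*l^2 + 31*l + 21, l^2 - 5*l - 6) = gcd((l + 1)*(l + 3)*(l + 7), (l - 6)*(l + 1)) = l + 1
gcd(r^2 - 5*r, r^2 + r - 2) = 1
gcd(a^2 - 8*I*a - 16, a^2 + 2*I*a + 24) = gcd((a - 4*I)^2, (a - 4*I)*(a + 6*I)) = a - 4*I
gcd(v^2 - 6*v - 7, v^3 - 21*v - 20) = v + 1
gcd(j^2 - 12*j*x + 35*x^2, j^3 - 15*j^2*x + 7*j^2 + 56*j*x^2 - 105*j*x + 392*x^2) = -j + 7*x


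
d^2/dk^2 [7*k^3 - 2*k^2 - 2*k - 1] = 42*k - 4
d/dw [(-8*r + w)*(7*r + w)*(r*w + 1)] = -56*r^3 - 2*r^2*w + 3*r*w^2 - r + 2*w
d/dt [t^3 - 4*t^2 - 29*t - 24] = 3*t^2 - 8*t - 29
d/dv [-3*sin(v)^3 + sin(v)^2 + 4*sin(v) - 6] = (-9*sin(v)^2 + 2*sin(v) + 4)*cos(v)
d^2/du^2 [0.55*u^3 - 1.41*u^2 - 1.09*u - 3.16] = 3.3*u - 2.82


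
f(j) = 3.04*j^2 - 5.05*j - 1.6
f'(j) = 6.08*j - 5.05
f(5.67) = 67.50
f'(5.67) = 29.42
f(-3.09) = 43.03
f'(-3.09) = -23.84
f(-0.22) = -0.34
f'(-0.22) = -6.39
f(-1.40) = 11.43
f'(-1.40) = -13.56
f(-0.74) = 3.80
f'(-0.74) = -9.55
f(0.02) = -1.70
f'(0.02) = -4.93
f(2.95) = 9.96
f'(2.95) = 12.89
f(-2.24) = 24.97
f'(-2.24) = -18.67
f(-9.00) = 290.09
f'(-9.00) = -59.77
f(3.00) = 10.61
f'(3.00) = 13.19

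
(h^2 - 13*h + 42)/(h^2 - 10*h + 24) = (h - 7)/(h - 4)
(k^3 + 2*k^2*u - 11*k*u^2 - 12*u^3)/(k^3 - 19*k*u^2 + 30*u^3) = (-k^2 - 5*k*u - 4*u^2)/(-k^2 - 3*k*u + 10*u^2)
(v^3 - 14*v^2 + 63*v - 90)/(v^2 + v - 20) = (v^3 - 14*v^2 + 63*v - 90)/(v^2 + v - 20)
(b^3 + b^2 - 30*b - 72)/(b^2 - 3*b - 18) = b + 4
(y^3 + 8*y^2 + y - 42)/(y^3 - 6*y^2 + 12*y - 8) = (y^2 + 10*y + 21)/(y^2 - 4*y + 4)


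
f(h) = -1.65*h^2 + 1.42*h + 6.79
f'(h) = 1.42 - 3.3*h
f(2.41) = 0.63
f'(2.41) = -6.53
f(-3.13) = -13.82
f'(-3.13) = 11.75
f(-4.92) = -40.14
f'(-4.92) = 17.66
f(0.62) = 7.04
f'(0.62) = -0.63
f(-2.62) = -8.26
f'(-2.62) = 10.07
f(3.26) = -6.12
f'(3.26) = -9.34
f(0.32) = 7.08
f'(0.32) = 0.36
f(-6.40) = -69.88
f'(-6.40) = 22.54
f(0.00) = 6.79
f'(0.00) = 1.42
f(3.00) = -3.80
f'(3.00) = -8.48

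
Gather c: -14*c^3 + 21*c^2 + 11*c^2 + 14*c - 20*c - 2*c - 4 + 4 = -14*c^3 + 32*c^2 - 8*c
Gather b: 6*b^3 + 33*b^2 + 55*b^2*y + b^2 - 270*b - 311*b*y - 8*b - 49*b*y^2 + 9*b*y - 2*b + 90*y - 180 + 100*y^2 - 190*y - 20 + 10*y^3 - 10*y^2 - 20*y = 6*b^3 + b^2*(55*y + 34) + b*(-49*y^2 - 302*y - 280) + 10*y^3 + 90*y^2 - 120*y - 200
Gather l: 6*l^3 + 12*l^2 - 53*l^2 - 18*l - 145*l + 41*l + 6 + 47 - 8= 6*l^3 - 41*l^2 - 122*l + 45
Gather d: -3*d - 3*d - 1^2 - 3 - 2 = -6*d - 6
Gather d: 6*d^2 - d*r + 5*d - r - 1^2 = 6*d^2 + d*(5 - r) - r - 1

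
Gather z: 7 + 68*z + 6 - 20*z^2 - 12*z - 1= -20*z^2 + 56*z + 12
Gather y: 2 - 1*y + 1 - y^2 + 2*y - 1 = -y^2 + y + 2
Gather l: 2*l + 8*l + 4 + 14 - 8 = 10*l + 10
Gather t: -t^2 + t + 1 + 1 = -t^2 + t + 2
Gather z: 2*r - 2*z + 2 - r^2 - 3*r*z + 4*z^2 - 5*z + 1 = -r^2 + 2*r + 4*z^2 + z*(-3*r - 7) + 3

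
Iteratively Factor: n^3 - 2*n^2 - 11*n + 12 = (n - 1)*(n^2 - n - 12) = (n - 1)*(n + 3)*(n - 4)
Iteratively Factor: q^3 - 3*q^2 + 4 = (q - 2)*(q^2 - q - 2) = (q - 2)^2*(q + 1)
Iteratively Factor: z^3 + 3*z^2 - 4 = (z - 1)*(z^2 + 4*z + 4) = (z - 1)*(z + 2)*(z + 2)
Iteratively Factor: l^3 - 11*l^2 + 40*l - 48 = (l - 4)*(l^2 - 7*l + 12) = (l - 4)*(l - 3)*(l - 4)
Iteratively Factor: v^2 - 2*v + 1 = (v - 1)*(v - 1)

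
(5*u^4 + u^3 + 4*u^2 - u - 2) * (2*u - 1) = 10*u^5 - 3*u^4 + 7*u^3 - 6*u^2 - 3*u + 2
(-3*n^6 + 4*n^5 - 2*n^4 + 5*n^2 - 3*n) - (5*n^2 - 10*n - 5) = -3*n^6 + 4*n^5 - 2*n^4 + 7*n + 5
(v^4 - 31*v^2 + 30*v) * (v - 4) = v^5 - 4*v^4 - 31*v^3 + 154*v^2 - 120*v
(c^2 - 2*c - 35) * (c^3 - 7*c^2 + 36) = c^5 - 9*c^4 - 21*c^3 + 281*c^2 - 72*c - 1260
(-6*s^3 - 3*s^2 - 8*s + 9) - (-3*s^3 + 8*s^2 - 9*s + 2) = -3*s^3 - 11*s^2 + s + 7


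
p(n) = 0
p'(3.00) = 0.00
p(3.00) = 0.00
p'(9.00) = 0.00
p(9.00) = 0.00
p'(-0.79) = 0.00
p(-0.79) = 0.00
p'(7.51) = 0.00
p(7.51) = 0.00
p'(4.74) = 0.00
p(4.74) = 0.00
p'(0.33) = 0.00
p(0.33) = 0.00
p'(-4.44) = 0.00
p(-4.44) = 0.00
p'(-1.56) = 0.00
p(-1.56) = 0.00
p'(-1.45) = 0.00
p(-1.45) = 0.00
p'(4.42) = 0.00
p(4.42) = 0.00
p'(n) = 0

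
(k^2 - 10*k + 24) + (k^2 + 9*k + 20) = 2*k^2 - k + 44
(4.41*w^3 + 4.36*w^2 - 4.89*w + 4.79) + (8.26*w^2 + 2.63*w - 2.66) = 4.41*w^3 + 12.62*w^2 - 2.26*w + 2.13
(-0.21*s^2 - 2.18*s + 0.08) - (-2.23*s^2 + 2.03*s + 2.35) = 2.02*s^2 - 4.21*s - 2.27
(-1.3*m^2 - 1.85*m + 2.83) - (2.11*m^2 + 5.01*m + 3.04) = -3.41*m^2 - 6.86*m - 0.21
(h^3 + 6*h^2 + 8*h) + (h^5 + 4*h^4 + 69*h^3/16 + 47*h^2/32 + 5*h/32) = h^5 + 4*h^4 + 85*h^3/16 + 239*h^2/32 + 261*h/32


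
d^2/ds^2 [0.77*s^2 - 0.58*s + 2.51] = 1.54000000000000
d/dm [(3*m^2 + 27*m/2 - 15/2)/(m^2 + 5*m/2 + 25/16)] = 24*(85 - 16*m)/(64*m^3 + 240*m^2 + 300*m + 125)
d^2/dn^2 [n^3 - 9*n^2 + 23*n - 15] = 6*n - 18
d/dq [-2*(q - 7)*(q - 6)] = 26 - 4*q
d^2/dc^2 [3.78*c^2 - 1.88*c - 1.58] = 7.56000000000000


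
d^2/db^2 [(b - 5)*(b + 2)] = 2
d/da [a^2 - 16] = 2*a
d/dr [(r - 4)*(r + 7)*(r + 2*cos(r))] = -(r - 4)*(r + 7)*(2*sin(r) - 1) + (r - 4)*(r + 2*cos(r)) + (r + 7)*(r + 2*cos(r))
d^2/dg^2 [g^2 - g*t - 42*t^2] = 2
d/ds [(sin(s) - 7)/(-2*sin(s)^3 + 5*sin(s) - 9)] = (4*sin(s)^3 - 42*sin(s)^2 + 26)*cos(s)/(2*sin(s)^3 - 5*sin(s) + 9)^2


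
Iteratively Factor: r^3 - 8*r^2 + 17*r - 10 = (r - 1)*(r^2 - 7*r + 10) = (r - 5)*(r - 1)*(r - 2)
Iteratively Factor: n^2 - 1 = (n + 1)*(n - 1)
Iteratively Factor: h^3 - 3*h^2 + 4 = (h - 2)*(h^2 - h - 2) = (h - 2)*(h + 1)*(h - 2)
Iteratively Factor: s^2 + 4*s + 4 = (s + 2)*(s + 2)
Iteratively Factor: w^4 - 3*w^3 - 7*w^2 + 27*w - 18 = (w + 3)*(w^3 - 6*w^2 + 11*w - 6) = (w - 2)*(w + 3)*(w^2 - 4*w + 3) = (w - 3)*(w - 2)*(w + 3)*(w - 1)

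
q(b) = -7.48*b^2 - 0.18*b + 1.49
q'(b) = -14.96*b - 0.18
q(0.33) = 0.62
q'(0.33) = -5.12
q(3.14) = -72.83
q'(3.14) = -47.15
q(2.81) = -58.08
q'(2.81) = -42.22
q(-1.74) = -20.84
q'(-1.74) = 25.85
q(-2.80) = -56.65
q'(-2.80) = 41.71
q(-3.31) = -79.87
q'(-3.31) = 49.34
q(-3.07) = -68.46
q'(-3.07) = 45.75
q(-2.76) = -54.99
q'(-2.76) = 41.11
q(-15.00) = -1678.81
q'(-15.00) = 224.22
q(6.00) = -268.87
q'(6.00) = -89.94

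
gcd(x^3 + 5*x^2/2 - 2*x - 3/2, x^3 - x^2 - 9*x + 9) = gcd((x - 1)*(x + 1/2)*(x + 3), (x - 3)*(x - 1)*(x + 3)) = x^2 + 2*x - 3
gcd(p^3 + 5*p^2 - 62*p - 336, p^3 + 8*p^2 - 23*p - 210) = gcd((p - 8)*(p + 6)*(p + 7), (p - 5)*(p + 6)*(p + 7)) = p^2 + 13*p + 42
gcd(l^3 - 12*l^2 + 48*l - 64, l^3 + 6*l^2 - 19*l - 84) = l - 4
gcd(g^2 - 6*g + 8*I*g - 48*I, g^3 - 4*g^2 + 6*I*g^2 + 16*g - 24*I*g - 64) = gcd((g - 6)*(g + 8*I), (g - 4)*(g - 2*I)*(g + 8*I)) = g + 8*I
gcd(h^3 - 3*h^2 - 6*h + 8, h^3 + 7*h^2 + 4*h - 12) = h^2 + h - 2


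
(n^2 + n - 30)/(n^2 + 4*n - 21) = (n^2 + n - 30)/(n^2 + 4*n - 21)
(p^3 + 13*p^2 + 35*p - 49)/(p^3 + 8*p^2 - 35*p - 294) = (p - 1)/(p - 6)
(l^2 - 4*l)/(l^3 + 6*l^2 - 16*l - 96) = l/(l^2 + 10*l + 24)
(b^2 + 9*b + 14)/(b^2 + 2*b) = (b + 7)/b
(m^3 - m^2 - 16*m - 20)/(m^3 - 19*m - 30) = (m + 2)/(m + 3)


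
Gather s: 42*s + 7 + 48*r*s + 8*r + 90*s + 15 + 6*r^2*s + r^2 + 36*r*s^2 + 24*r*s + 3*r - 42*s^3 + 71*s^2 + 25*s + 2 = r^2 + 11*r - 42*s^3 + s^2*(36*r + 71) + s*(6*r^2 + 72*r + 157) + 24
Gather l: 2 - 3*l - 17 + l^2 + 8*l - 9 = l^2 + 5*l - 24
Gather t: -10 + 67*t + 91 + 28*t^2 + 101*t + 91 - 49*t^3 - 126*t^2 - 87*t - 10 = -49*t^3 - 98*t^2 + 81*t + 162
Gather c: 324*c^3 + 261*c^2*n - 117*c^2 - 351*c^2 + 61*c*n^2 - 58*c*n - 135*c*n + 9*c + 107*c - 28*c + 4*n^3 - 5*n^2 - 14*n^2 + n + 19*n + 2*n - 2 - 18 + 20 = 324*c^3 + c^2*(261*n - 468) + c*(61*n^2 - 193*n + 88) + 4*n^3 - 19*n^2 + 22*n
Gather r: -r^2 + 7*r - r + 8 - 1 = -r^2 + 6*r + 7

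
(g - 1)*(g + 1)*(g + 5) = g^3 + 5*g^2 - g - 5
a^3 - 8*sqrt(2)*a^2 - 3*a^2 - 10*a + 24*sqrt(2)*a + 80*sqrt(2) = (a - 5)*(a + 2)*(a - 8*sqrt(2))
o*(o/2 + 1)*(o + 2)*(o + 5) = o^4/2 + 9*o^3/2 + 12*o^2 + 10*o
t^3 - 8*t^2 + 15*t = t*(t - 5)*(t - 3)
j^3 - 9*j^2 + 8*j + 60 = (j - 6)*(j - 5)*(j + 2)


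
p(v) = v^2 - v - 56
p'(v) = 2*v - 1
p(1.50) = -55.25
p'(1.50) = 2.00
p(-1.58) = -51.92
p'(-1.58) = -4.16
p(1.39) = -55.46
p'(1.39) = 1.78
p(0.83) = -56.14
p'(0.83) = 0.66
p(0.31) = -56.21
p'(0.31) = -0.38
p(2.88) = -50.59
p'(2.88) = 4.76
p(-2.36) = -48.07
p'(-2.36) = -5.72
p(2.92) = -50.39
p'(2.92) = 4.84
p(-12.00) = 100.00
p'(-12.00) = -25.00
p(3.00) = -50.00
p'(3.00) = 5.00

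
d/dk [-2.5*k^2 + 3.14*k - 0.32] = 3.14 - 5.0*k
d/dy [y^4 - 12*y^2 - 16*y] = 4*y^3 - 24*y - 16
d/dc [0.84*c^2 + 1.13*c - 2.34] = 1.68*c + 1.13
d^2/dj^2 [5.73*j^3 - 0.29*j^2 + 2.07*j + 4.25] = 34.38*j - 0.58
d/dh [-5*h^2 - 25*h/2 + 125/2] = -10*h - 25/2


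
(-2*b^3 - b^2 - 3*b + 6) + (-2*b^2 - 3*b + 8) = -2*b^3 - 3*b^2 - 6*b + 14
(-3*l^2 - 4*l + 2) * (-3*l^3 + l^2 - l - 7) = 9*l^5 + 9*l^4 - 7*l^3 + 27*l^2 + 26*l - 14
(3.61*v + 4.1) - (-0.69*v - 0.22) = 4.3*v + 4.32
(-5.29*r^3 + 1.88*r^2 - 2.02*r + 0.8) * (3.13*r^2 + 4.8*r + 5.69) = -16.5577*r^5 - 19.5076*r^4 - 27.3987*r^3 + 3.5052*r^2 - 7.6538*r + 4.552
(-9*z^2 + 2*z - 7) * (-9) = 81*z^2 - 18*z + 63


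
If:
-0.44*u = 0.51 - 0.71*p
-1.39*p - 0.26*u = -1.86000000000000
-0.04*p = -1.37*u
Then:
No Solution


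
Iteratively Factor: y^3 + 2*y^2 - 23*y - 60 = (y + 3)*(y^2 - y - 20) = (y - 5)*(y + 3)*(y + 4)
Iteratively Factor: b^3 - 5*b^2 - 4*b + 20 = (b - 2)*(b^2 - 3*b - 10) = (b - 2)*(b + 2)*(b - 5)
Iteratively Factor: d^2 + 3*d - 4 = (d + 4)*(d - 1)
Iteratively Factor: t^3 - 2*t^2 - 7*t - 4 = (t - 4)*(t^2 + 2*t + 1) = (t - 4)*(t + 1)*(t + 1)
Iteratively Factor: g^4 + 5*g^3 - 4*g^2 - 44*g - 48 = (g + 2)*(g^3 + 3*g^2 - 10*g - 24) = (g - 3)*(g + 2)*(g^2 + 6*g + 8) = (g - 3)*(g + 2)*(g + 4)*(g + 2)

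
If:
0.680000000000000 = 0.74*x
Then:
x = 0.92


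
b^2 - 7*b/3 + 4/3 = (b - 4/3)*(b - 1)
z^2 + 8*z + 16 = (z + 4)^2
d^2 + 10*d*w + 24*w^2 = (d + 4*w)*(d + 6*w)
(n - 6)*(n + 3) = n^2 - 3*n - 18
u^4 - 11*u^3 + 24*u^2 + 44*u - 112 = (u - 7)*(u - 4)*(u - 2)*(u + 2)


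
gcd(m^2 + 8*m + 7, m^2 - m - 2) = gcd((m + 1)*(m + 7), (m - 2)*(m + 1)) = m + 1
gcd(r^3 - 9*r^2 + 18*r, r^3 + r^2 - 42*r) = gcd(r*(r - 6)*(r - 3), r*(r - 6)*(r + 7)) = r^2 - 6*r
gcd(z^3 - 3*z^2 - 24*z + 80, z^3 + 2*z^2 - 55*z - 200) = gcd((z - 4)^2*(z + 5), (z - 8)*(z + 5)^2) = z + 5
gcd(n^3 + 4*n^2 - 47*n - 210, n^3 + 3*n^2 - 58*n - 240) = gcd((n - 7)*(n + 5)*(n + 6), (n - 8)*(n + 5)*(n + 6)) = n^2 + 11*n + 30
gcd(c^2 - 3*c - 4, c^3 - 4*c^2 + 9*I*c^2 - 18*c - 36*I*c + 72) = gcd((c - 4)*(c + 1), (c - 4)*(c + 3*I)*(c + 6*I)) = c - 4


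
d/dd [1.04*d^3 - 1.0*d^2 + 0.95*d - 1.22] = 3.12*d^2 - 2.0*d + 0.95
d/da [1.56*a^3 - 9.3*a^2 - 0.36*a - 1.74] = 4.68*a^2 - 18.6*a - 0.36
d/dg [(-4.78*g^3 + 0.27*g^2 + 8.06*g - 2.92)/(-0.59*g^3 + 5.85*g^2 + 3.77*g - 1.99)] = (-1.77635683940025e-15*g^5 - 27.8037*g^4 - 26.5304*g^3 - 22.7649*g^2 + 33.0894*g - 5.031)/(0.3481*g^6 - 6.903*g^5 + 29.7739*g^4 + 46.4572*g^3 - 9.0701*g^2 - 15.0046*g + 3.9601)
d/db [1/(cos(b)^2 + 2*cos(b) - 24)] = 2*(cos(b) + 1)*sin(b)/(cos(b)^2 + 2*cos(b) - 24)^2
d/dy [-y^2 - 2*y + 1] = -2*y - 2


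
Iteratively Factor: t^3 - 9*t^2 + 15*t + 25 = (t + 1)*(t^2 - 10*t + 25) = (t - 5)*(t + 1)*(t - 5)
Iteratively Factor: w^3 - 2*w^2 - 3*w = (w + 1)*(w^2 - 3*w) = w*(w + 1)*(w - 3)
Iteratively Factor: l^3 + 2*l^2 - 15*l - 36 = (l + 3)*(l^2 - l - 12) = (l - 4)*(l + 3)*(l + 3)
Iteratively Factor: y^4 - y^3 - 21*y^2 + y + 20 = (y - 1)*(y^3 - 21*y - 20) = (y - 1)*(y + 4)*(y^2 - 4*y - 5) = (y - 1)*(y + 1)*(y + 4)*(y - 5)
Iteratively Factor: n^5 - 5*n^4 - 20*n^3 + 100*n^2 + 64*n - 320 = (n - 5)*(n^4 - 20*n^2 + 64) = (n - 5)*(n - 2)*(n^3 + 2*n^2 - 16*n - 32) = (n - 5)*(n - 2)*(n + 4)*(n^2 - 2*n - 8) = (n - 5)*(n - 4)*(n - 2)*(n + 4)*(n + 2)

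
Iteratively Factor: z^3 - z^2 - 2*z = (z + 1)*(z^2 - 2*z) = z*(z + 1)*(z - 2)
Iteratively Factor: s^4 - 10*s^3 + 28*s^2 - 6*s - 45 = (s - 5)*(s^3 - 5*s^2 + 3*s + 9) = (s - 5)*(s + 1)*(s^2 - 6*s + 9) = (s - 5)*(s - 3)*(s + 1)*(s - 3)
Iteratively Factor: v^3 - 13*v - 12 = (v - 4)*(v^2 + 4*v + 3) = (v - 4)*(v + 3)*(v + 1)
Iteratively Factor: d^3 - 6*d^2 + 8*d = (d)*(d^2 - 6*d + 8) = d*(d - 4)*(d - 2)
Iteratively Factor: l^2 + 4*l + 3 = (l + 3)*(l + 1)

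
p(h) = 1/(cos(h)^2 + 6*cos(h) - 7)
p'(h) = (2*sin(h)*cos(h) + 6*sin(h))/(cos(h)^2 + 6*cos(h) - 7)^2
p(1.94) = -0.11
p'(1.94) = 0.06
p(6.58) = -2.87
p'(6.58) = 19.12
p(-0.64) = -0.65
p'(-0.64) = -1.90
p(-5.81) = -1.15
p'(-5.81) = 4.72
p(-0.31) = -2.64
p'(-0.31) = -16.78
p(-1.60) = -0.14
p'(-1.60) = -0.12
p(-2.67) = -0.09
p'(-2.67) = -0.01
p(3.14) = -0.08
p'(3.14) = 0.00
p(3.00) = -0.08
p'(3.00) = 0.00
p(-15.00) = -0.09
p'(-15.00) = -0.02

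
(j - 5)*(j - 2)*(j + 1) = j^3 - 6*j^2 + 3*j + 10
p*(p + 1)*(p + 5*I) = p^3 + p^2 + 5*I*p^2 + 5*I*p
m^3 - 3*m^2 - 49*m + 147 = (m - 7)*(m - 3)*(m + 7)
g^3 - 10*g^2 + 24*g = g*(g - 6)*(g - 4)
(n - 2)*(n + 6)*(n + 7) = n^3 + 11*n^2 + 16*n - 84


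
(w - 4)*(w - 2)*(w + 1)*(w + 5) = w^4 - 23*w^2 + 18*w + 40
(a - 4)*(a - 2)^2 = a^3 - 8*a^2 + 20*a - 16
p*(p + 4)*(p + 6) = p^3 + 10*p^2 + 24*p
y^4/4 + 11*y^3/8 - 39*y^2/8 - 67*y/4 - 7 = (y/4 + 1/2)*(y - 4)*(y + 1/2)*(y + 7)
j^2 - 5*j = j*(j - 5)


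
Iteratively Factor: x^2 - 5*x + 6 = (x - 3)*(x - 2)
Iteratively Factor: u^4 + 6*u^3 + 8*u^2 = (u)*(u^3 + 6*u^2 + 8*u) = u*(u + 4)*(u^2 + 2*u) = u^2*(u + 4)*(u + 2)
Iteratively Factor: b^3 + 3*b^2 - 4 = (b - 1)*(b^2 + 4*b + 4) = (b - 1)*(b + 2)*(b + 2)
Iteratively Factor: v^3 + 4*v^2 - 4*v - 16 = (v + 2)*(v^2 + 2*v - 8) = (v - 2)*(v + 2)*(v + 4)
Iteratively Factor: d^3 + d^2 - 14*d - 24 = (d + 3)*(d^2 - 2*d - 8) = (d - 4)*(d + 3)*(d + 2)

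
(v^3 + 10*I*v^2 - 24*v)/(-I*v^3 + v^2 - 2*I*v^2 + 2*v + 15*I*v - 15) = v*(I*v^2 - 10*v - 24*I)/(v^3 + v^2*(2 + I) + v*(-15 + 2*I) - 15*I)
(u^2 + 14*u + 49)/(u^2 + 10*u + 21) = (u + 7)/(u + 3)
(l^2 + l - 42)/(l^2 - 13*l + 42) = (l + 7)/(l - 7)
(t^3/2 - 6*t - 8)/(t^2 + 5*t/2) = (t^3 - 12*t - 16)/(t*(2*t + 5))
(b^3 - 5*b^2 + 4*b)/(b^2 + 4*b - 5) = b*(b - 4)/(b + 5)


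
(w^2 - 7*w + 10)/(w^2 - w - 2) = (w - 5)/(w + 1)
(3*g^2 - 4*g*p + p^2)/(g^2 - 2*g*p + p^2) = (-3*g + p)/(-g + p)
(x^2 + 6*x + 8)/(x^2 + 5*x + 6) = (x + 4)/(x + 3)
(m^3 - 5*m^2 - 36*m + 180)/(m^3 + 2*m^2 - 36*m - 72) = (m - 5)/(m + 2)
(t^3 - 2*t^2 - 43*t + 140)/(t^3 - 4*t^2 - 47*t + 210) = (t - 4)/(t - 6)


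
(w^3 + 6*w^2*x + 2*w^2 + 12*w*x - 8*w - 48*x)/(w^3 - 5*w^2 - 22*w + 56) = (w + 6*x)/(w - 7)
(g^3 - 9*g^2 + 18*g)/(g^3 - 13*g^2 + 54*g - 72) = g/(g - 4)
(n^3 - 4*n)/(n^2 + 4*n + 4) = n*(n - 2)/(n + 2)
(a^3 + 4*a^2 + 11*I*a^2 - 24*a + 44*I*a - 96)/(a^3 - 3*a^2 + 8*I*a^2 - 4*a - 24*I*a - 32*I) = (a^2 + a*(4 + 3*I) + 12*I)/(a^2 - 3*a - 4)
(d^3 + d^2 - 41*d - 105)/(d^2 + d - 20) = (d^2 - 4*d - 21)/(d - 4)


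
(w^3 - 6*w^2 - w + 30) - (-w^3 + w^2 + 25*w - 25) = 2*w^3 - 7*w^2 - 26*w + 55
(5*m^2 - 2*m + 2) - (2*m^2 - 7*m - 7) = 3*m^2 + 5*m + 9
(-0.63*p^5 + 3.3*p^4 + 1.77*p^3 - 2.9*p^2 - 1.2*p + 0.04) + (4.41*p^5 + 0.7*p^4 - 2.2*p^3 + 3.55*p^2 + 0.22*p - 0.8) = 3.78*p^5 + 4.0*p^4 - 0.43*p^3 + 0.65*p^2 - 0.98*p - 0.76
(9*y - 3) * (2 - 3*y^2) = -27*y^3 + 9*y^2 + 18*y - 6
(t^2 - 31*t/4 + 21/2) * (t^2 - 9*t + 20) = t^4 - 67*t^3/4 + 401*t^2/4 - 499*t/2 + 210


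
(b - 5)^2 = b^2 - 10*b + 25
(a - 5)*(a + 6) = a^2 + a - 30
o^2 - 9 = (o - 3)*(o + 3)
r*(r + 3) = r^2 + 3*r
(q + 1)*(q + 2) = q^2 + 3*q + 2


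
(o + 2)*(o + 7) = o^2 + 9*o + 14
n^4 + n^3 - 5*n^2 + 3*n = n*(n - 1)^2*(n + 3)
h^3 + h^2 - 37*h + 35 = (h - 5)*(h - 1)*(h + 7)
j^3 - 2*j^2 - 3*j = j*(j - 3)*(j + 1)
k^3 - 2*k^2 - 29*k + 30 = (k - 6)*(k - 1)*(k + 5)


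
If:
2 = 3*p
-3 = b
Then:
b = -3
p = 2/3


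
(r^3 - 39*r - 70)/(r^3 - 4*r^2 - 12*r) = (r^2 - 2*r - 35)/(r*(r - 6))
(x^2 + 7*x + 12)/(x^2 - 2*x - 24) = (x + 3)/(x - 6)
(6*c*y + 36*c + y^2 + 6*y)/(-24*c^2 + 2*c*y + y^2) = (y + 6)/(-4*c + y)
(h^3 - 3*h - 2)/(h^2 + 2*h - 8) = (h^2 + 2*h + 1)/(h + 4)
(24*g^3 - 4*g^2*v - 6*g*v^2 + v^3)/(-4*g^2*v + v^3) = (-6*g + v)/v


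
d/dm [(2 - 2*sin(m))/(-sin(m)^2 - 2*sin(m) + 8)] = 2*(2*sin(m) + cos(m)^2 - 7)*cos(m)/(sin(m)^2 + 2*sin(m) - 8)^2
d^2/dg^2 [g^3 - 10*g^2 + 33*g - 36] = 6*g - 20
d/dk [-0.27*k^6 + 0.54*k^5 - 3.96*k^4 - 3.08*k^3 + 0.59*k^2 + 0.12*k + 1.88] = -1.62*k^5 + 2.7*k^4 - 15.84*k^3 - 9.24*k^2 + 1.18*k + 0.12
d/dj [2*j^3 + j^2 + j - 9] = 6*j^2 + 2*j + 1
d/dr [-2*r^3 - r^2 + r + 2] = -6*r^2 - 2*r + 1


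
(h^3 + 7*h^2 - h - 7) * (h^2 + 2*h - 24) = h^5 + 9*h^4 - 11*h^3 - 177*h^2 + 10*h + 168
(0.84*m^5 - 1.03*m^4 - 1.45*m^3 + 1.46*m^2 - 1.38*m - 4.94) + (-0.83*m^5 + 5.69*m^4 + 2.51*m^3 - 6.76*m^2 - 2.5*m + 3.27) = 0.01*m^5 + 4.66*m^4 + 1.06*m^3 - 5.3*m^2 - 3.88*m - 1.67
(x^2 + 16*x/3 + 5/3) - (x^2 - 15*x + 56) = 61*x/3 - 163/3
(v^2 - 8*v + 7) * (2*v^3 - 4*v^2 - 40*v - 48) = 2*v^5 - 20*v^4 + 6*v^3 + 244*v^2 + 104*v - 336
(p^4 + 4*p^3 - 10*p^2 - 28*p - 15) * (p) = p^5 + 4*p^4 - 10*p^3 - 28*p^2 - 15*p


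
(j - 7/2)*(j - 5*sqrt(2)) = j^2 - 5*sqrt(2)*j - 7*j/2 + 35*sqrt(2)/2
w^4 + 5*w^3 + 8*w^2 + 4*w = w*(w + 1)*(w + 2)^2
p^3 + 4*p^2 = p^2*(p + 4)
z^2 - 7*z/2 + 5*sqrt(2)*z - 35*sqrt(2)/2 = (z - 7/2)*(z + 5*sqrt(2))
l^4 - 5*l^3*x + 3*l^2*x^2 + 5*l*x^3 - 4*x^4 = (l - 4*x)*(l - x)^2*(l + x)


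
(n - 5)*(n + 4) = n^2 - n - 20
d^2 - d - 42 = (d - 7)*(d + 6)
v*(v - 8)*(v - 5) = v^3 - 13*v^2 + 40*v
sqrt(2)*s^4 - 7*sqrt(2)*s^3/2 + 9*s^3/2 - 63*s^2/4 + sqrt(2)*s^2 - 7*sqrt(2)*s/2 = s*(s - 7/2)*(s + 2*sqrt(2))*(sqrt(2)*s + 1/2)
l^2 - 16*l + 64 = (l - 8)^2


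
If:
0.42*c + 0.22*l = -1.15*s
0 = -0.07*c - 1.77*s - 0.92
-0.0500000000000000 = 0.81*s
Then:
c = -11.58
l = 22.43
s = -0.06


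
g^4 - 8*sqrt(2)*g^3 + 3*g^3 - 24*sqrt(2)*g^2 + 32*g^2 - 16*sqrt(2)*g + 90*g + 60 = (g + 1)*(g + 2)*(g - 5*sqrt(2))*(g - 3*sqrt(2))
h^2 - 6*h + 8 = (h - 4)*(h - 2)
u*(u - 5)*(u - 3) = u^3 - 8*u^2 + 15*u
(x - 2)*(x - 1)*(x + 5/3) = x^3 - 4*x^2/3 - 3*x + 10/3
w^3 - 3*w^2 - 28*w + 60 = (w - 6)*(w - 2)*(w + 5)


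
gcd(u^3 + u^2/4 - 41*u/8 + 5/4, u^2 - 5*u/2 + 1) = u - 2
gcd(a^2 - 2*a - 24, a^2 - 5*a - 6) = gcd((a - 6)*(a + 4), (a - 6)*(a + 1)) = a - 6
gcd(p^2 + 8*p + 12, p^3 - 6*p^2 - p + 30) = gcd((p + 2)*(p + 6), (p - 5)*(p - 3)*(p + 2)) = p + 2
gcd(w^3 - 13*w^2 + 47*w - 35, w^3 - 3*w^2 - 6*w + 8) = w - 1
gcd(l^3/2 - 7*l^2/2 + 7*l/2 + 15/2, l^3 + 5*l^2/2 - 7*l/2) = 1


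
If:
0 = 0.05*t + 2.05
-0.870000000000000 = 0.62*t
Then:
No Solution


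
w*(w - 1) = w^2 - w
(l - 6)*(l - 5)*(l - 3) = l^3 - 14*l^2 + 63*l - 90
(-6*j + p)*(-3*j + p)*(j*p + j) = 18*j^3*p + 18*j^3 - 9*j^2*p^2 - 9*j^2*p + j*p^3 + j*p^2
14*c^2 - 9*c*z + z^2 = (-7*c + z)*(-2*c + z)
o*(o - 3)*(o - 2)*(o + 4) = o^4 - o^3 - 14*o^2 + 24*o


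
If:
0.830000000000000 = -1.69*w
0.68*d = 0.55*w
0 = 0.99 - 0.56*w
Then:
No Solution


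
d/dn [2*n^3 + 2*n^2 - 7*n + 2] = 6*n^2 + 4*n - 7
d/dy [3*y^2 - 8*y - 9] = 6*y - 8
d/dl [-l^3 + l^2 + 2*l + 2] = -3*l^2 + 2*l + 2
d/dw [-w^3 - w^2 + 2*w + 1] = -3*w^2 - 2*w + 2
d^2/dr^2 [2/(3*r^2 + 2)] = 12*(9*r^2 - 2)/(3*r^2 + 2)^3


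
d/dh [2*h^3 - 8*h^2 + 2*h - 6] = 6*h^2 - 16*h + 2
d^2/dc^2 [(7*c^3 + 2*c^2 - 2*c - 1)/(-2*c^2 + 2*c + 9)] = 2*(-154*c^3 - 474*c^2 - 1605*c - 176)/(8*c^6 - 24*c^5 - 84*c^4 + 208*c^3 + 378*c^2 - 486*c - 729)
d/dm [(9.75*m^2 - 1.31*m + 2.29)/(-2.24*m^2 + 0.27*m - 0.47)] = (-0.3019*m^2 + 1.0942*m - 0.00260000000000005)/(5.0176*m^4 - 1.2096*m^3 + 2.1785*m^2 - 0.2538*m + 0.2209)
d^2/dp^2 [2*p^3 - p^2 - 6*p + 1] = 12*p - 2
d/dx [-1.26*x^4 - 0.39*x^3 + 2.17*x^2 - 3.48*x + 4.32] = -5.04*x^3 - 1.17*x^2 + 4.34*x - 3.48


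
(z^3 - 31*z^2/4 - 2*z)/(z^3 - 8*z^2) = (z + 1/4)/z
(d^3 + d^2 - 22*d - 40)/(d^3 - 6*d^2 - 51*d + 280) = (d^2 + 6*d + 8)/(d^2 - d - 56)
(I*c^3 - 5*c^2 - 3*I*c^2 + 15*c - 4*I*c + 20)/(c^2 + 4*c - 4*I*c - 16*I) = (I*c^3 - c^2*(5 + 3*I) + c*(15 - 4*I) + 20)/(c^2 + 4*c*(1 - I) - 16*I)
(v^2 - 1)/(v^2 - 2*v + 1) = (v + 1)/(v - 1)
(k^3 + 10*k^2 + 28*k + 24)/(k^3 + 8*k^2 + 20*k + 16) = (k + 6)/(k + 4)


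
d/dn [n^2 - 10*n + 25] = 2*n - 10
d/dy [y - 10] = 1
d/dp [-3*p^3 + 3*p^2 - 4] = 3*p*(2 - 3*p)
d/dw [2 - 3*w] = -3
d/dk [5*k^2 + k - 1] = 10*k + 1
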